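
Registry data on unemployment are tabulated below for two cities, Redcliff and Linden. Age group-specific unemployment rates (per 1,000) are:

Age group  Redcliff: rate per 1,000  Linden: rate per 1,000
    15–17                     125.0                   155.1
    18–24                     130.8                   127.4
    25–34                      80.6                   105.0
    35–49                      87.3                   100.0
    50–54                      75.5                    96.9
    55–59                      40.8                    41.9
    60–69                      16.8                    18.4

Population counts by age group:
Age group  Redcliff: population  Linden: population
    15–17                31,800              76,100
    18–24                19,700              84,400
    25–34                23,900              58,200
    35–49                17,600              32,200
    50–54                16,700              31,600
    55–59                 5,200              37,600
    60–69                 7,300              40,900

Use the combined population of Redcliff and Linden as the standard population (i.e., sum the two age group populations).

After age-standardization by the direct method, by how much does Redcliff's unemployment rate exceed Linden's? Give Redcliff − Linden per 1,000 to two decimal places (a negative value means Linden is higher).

-13.84

Combined standard total = 483,200; weights = 0.2233, 0.2154, 0.1699, 0.1031, 0.1000, 0.0886, 0.0998.
Redcliff: 0.2233×125.0 + 0.2154×130.8 + 0.1699×80.6 + 0.1031×87.3 + 0.1000×75.5 + 0.0886×40.8 + 0.0998×16.8 = 91.6209 per 1,000.
Linden: 0.2233×155.1 + 0.2154×127.4 + 0.1699×105.0 + 0.1031×100.0 + 0.1000×96.9 + 0.0886×41.9 + 0.0998×18.4 = 105.4607 per 1,000.
Difference = 91.6209 − 105.4607 = -13.8398.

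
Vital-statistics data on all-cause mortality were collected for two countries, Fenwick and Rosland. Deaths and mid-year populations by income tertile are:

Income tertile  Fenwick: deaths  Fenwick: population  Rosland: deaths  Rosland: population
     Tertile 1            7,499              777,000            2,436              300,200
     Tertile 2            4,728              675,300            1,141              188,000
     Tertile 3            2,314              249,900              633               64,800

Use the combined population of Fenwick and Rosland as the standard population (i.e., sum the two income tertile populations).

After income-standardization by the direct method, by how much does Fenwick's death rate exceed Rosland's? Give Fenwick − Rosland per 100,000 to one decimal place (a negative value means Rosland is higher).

Income-specific rates per 100,000 for Fenwick: 965.12, 700.13, 925.97.
For Rosland: 811.46, 606.91, 976.85.
Combined standard total = 2,255,200; weights = 0.4777, 0.3828, 0.1395.
Fenwick: 0.4777×965.12 + 0.3828×700.13 + 0.1395×925.97 = 858.2200 per 100,000.
Rosland: 0.4777×811.46 + 0.3828×606.91 + 0.1395×976.85 = 756.2383 per 100,000.
Difference = 858.2200 − 756.2383 = 101.9817.

102.0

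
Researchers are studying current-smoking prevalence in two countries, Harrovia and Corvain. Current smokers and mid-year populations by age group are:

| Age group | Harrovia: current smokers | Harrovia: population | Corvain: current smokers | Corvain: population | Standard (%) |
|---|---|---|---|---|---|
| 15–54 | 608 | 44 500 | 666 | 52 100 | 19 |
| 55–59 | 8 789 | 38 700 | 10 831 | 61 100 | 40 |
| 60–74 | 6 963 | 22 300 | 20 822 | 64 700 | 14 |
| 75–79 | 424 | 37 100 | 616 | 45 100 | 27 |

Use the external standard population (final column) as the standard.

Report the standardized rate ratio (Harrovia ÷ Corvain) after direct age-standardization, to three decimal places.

Age-specific rates per 1 000 for Harrovia: 13.663, 227.106, 312.242, 11.429.
For Corvain: 12.783, 177.267, 321.824, 13.659.
Standard weights: 0.19, 0.40, 0.14, 0.27.
Harrovia: 0.1900×13.663 + 0.4000×227.106 + 0.1400×312.242 + 0.2700×11.429 = 140.2379 per 1 000.
Corvain: 0.1900×12.783 + 0.4000×177.267 + 0.1400×321.824 + 0.2700×13.659 = 122.0786 per 1 000.
Ratio = 140.2379 ÷ 122.0786 = 1.14875.

1.149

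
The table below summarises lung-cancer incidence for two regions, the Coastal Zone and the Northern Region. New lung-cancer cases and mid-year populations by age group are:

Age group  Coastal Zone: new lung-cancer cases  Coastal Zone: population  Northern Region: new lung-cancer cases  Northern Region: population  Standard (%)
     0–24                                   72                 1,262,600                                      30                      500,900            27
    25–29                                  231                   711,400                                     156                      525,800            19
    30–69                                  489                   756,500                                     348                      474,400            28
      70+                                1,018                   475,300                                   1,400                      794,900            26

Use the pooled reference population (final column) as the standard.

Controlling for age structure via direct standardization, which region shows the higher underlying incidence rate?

Age-specific rates per 100,000 for the Coastal Zone: 5.70, 32.47, 64.64, 214.18.
For the Northern Region: 5.99, 29.67, 73.36, 176.12.
Standard weights: 0.27, 0.19, 0.28, 0.26.
The Coastal Zone: 0.2700×5.70 + 0.1900×32.47 + 0.2800×64.64 + 0.2600×214.18 = 81.4953 per 100,000.
The Northern Region: 0.2700×5.99 + 0.1900×29.67 + 0.2800×73.36 + 0.2600×176.12 = 73.5858 per 100,000.
The crude rates (56.46 vs 84.23) would put the Northern Region higher, but that reflects its age composition; once standardized to a common age structure, the Coastal Zone has the higher underlying rate.

Coastal Zone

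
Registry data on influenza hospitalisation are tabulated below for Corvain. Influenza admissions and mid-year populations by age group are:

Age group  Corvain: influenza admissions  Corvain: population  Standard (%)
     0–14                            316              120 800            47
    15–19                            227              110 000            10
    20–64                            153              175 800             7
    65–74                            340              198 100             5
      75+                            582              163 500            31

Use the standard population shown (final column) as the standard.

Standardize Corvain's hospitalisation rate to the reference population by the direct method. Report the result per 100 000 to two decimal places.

268.61

Age-specific rates per 100 000 for Corvain: 261.59, 206.36, 87.03, 171.63, 355.96.
Standard weights: 0.47, 0.10, 0.07, 0.05, 0.31.
Standardized rate: 0.4700×261.59 + 0.1000×206.36 + 0.0700×87.03 + 0.0500×171.63 + 0.3100×355.96 = 268.6057 per 100 000.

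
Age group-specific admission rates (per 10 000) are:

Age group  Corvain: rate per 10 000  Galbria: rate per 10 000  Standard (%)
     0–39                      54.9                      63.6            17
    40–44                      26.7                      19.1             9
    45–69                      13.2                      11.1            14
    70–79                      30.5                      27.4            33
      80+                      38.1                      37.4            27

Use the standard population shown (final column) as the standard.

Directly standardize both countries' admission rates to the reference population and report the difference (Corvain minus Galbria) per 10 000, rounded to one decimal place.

0.7

Standard weights: 0.17, 0.09, 0.14, 0.33, 0.27.
Corvain: 0.1700×54.9 + 0.0900×26.7 + 0.1400×13.2 + 0.3300×30.5 + 0.2700×38.1 = 33.9360 per 10 000.
Galbria: 0.1700×63.6 + 0.0900×19.1 + 0.1400×11.1 + 0.3300×27.4 + 0.2700×37.4 = 33.2250 per 10 000.
Difference = 33.9360 − 33.2250 = 0.7110.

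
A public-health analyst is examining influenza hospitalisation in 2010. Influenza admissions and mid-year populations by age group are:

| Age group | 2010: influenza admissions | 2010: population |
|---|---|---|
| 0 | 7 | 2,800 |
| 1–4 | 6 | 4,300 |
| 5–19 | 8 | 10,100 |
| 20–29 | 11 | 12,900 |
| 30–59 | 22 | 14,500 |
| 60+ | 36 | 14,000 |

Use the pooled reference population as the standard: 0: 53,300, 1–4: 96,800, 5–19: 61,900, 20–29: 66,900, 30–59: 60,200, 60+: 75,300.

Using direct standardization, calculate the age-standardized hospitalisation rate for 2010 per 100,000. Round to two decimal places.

Age-specific rates per 100,000 for 2010: 250.00, 139.53, 79.21, 85.27, 151.72, 257.14.
Standard total = 414,400; weights = 0.1286, 0.2336, 0.1494, 0.1614, 0.1453, 0.1817.
Standardized rate: 0.1286×250.00 + 0.2336×139.53 + 0.1494×79.21 + 0.1614×85.27 + 0.1453×151.72 + 0.1817×257.14 = 159.1126 per 100,000.

159.11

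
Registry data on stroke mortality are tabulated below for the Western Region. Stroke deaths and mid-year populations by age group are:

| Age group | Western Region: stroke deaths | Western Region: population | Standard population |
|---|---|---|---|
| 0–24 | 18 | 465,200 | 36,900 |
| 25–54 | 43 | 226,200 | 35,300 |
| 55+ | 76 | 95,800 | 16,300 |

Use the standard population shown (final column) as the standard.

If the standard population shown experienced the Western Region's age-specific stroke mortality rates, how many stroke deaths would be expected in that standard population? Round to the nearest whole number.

Age-specific rates per 100,000 for the Western Region: 3.87, 19.01, 79.33.
Expected stroke deaths = Σ (standard pop × age-specific rate ÷ 100,000)
= 36,900×3.87/100,000 + 35,300×19.01/100,000 + 16,300×79.33/100,000
= 1.43 + 6.71 + 12.93 = 21.07.

21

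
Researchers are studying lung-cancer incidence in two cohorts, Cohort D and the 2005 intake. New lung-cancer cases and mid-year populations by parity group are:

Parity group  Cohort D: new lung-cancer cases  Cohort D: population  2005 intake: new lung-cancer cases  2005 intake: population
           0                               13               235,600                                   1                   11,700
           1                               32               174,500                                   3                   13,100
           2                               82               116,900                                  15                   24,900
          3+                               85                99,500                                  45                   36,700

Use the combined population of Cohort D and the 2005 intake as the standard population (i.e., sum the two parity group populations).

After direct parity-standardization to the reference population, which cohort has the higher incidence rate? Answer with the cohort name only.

2005 intake

Parity-specific rates per 100,000 for Cohort D: 5.52, 18.34, 70.15, 85.43.
For the 2005 intake: 8.55, 22.90, 60.24, 122.62.
Combined standard total = 712,900; weights = 0.3469, 0.2632, 0.1989, 0.1911.
Cohort D: 0.3469×5.52 + 0.2632×18.34 + 0.1989×70.15 + 0.1911×85.43 = 37.0130 per 100,000.
The 2005 intake: 0.3469×8.55 + 0.2632×22.90 + 0.1989×60.24 + 0.1911×122.62 = 44.3994 per 100,000.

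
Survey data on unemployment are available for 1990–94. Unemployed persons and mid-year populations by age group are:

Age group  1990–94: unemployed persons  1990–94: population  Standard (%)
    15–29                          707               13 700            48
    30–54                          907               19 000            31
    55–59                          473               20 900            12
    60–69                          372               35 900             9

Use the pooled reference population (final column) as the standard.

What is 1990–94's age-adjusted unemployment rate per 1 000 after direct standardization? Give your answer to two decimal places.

43.22

Age-specific rates per 1 000 for 1990–94: 51.606, 47.737, 22.632, 10.362.
Standard weights: 0.48, 0.31, 0.12, 0.09.
Standardized rate: 0.4800×51.606 + 0.3100×47.737 + 0.1200×22.632 + 0.0900×10.362 = 43.2176 per 1 000.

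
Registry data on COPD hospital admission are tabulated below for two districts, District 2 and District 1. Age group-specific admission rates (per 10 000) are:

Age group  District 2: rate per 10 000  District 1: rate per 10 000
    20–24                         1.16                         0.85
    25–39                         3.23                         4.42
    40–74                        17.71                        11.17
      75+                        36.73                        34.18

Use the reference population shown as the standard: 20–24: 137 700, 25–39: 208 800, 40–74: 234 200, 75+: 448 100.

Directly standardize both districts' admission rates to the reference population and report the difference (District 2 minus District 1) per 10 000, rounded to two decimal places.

2.40

Standard total = 1 028 800; weights = 0.1338, 0.2030, 0.2276, 0.4356.
District 2: 0.1338×1.16 + 0.2030×3.23 + 0.2276×17.71 + 0.4356×36.73 = 20.8403 per 10 000.
District 1: 0.1338×0.85 + 0.2030×4.42 + 0.2276×11.17 + 0.4356×34.18 = 18.4409 per 10 000.
Difference = 20.8403 − 18.4409 = 2.3994.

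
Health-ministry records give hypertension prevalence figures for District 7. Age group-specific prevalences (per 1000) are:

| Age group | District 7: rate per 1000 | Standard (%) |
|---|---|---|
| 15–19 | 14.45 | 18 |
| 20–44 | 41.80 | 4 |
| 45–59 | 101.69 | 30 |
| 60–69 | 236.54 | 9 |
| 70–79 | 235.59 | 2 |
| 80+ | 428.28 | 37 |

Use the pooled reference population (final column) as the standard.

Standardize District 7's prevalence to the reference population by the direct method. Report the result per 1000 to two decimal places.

219.24

Standard weights: 0.18, 0.04, 0.30, 0.09, 0.02, 0.37.
Standardized rate: 0.1800×14.45 + 0.0400×41.80 + 0.3000×101.69 + 0.0900×236.54 + 0.0200×235.59 + 0.3700×428.28 = 219.2440 per 1000.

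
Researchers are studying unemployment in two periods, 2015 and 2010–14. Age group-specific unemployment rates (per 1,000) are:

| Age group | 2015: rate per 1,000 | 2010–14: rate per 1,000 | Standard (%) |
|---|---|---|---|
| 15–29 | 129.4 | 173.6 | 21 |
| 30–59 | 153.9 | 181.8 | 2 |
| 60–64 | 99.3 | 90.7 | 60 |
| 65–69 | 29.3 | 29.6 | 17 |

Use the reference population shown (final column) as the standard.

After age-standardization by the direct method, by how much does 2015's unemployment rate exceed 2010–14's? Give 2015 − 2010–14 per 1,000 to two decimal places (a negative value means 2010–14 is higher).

Standard weights: 0.21, 0.02, 0.60, 0.17.
2015: 0.2100×129.4 + 0.0200×153.9 + 0.6000×99.3 + 0.1700×29.3 = 94.8130 per 1,000.
2010–14: 0.2100×173.6 + 0.0200×181.8 + 0.6000×90.7 + 0.1700×29.6 = 99.5440 per 1,000.
Difference = 94.8130 − 99.5440 = -4.7310.

-4.73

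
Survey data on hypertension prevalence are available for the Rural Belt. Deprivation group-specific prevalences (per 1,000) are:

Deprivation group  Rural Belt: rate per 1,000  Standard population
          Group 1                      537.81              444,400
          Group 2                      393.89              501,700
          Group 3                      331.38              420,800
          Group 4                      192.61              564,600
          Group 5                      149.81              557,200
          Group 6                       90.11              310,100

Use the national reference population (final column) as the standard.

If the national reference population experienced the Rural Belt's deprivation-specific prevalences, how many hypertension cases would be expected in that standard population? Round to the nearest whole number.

796227

Expected hypertension cases = Σ (standard pop × deprivation-specific rate ÷ 1,000)
= 444,400×537.81/1,000 + 501,700×393.89/1,000 + 420,800×331.38/1,000 + 564,600×192.61/1,000 + 557,200×149.81/1,000 + 310,100×90.11/1,000
= 239002.76 + 197614.61 + 139444.70 + 108747.61 + 83474.13 + 27943.11 = 796226.93.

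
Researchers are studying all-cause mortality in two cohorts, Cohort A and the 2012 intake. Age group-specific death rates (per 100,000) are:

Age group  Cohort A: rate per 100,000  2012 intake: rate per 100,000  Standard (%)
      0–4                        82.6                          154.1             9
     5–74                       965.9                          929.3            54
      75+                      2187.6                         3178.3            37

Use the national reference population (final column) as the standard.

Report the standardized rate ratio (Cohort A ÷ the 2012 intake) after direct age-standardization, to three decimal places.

Standard weights: 0.09, 0.54, 0.37.
Cohort A: 0.0900×82.6 + 0.5400×965.9 + 0.3700×2187.6 = 1338.4320 per 100,000.
The 2012 intake: 0.0900×154.1 + 0.5400×929.3 + 0.3700×3178.3 = 1691.6620 per 100,000.
Ratio = 1338.4320 ÷ 1691.6620 = 0.79119.

0.791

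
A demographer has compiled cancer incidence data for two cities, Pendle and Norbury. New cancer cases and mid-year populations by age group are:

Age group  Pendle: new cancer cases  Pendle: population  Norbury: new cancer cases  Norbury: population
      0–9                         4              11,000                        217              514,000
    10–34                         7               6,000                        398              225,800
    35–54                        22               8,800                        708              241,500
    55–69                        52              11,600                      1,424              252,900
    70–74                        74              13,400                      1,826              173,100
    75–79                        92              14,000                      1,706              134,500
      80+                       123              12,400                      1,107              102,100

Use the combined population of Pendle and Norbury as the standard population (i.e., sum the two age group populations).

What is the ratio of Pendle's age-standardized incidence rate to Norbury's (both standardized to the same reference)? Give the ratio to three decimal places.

Age-specific rates per 100,000 for Pendle: 36.36, 116.67, 250.00, 448.28, 552.24, 657.14, 991.94.
For Norbury: 42.22, 176.26, 293.17, 563.07, 1054.88, 1268.40, 1084.23.
Combined standard total = 1,721,100; weights = 0.3050, 0.1347, 0.1454, 0.1537, 0.1084, 0.0863, 0.0665.
Pendle: 0.3050×36.36 + 0.1347×116.67 + 0.1454×250.00 + 0.1537×448.28 + 0.1084×552.24 + 0.0863×657.14 + 0.0665×991.94 = 314.5855 per 100,000.
Norbury: 0.3050×42.22 + 0.1347×176.26 + 0.1454×293.17 + 0.1537×563.07 + 0.1084×1054.88 + 0.0863×1268.40 + 0.0665×1084.23 = 461.6646 per 100,000.
Ratio = 314.5855 ÷ 461.6646 = 0.68142.

0.681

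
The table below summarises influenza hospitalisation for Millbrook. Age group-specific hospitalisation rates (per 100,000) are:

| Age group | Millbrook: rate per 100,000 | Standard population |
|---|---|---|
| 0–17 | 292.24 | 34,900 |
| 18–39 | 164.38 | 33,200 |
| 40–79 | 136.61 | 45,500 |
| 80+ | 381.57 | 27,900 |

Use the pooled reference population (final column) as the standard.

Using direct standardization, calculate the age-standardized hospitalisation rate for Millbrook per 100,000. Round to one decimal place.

Standard total = 141,500; weights = 0.2466, 0.2346, 0.3216, 0.1972.
Standardized rate: 0.2466×292.24 + 0.2346×164.38 + 0.3216×136.61 + 0.1972×381.57 = 229.8102 per 100,000.

229.8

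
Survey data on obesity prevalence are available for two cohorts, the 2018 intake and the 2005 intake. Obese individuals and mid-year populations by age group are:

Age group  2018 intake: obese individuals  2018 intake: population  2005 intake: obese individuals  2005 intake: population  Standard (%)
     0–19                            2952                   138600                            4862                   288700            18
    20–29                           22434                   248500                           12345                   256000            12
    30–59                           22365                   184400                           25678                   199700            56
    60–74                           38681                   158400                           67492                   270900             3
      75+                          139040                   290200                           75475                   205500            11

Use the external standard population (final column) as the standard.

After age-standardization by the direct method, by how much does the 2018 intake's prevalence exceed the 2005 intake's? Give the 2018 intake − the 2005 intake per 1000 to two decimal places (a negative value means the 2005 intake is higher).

Age-specific rates per 1000 for the 2018 intake: 21.299, 90.278, 121.285, 244.198, 479.118.
For the 2005 intake: 16.841, 48.223, 128.583, 249.140, 367.275.
Standard weights: 0.18, 0.12, 0.56, 0.03, 0.11.
The 2018 intake: 0.1800×21.299 + 0.1200×90.278 + 0.5600×121.285 + 0.0300×244.198 + 0.1100×479.118 = 142.6157 per 1000.
The 2005 intake: 0.1800×16.841 + 0.1200×48.223 + 0.5600×128.583 + 0.0300×249.140 + 0.1100×367.275 = 128.6990 per 1000.
Difference = 142.6157 − 128.6990 = 13.9168.

13.92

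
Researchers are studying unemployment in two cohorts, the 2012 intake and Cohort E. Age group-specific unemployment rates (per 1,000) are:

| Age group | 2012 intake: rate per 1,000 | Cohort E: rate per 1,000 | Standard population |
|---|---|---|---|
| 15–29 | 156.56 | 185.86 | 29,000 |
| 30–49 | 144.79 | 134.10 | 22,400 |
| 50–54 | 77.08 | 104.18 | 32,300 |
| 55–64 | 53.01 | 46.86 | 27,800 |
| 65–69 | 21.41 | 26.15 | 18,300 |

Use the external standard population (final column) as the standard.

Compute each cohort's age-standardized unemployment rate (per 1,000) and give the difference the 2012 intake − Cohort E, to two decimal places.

-10.80

Standard total = 129,800; weights = 0.2234, 0.1726, 0.2488, 0.2142, 0.1410.
The 2012 intake: 0.2234×156.56 + 0.1726×144.79 + 0.2488×77.08 + 0.2142×53.01 + 0.1410×21.41 = 93.5185 per 1,000.
Cohort E: 0.2234×185.86 + 0.1726×134.10 + 0.2488×104.18 + 0.2142×46.86 + 0.1410×26.15 = 104.3147 per 1,000.
Difference = 93.5185 − 104.3147 = -10.7962.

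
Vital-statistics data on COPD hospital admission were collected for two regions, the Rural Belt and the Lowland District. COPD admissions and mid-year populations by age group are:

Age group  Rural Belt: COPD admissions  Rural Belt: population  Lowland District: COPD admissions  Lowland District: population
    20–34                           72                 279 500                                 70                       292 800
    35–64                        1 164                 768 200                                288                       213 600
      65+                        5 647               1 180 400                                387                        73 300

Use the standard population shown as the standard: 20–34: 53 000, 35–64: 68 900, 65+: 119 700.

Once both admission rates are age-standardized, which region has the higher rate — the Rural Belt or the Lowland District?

Lowland District

Age-specific rates per 10 000 for the Rural Belt: 2.58, 15.15, 47.84.
For the Lowland District: 2.39, 13.48, 52.80.
Standard total = 241 600; weights = 0.2194, 0.2852, 0.4954.
The Rural Belt: 0.2194×2.58 + 0.2852×15.15 + 0.4954×47.84 = 28.5883 per 10 000.
The Lowland District: 0.2194×2.39 + 0.2852×13.48 + 0.4954×52.80 = 30.5276 per 10 000.
The crude rates (30.89 vs 12.85) would put the Rural Belt higher, but that reflects its age composition; once standardized to a common age structure, the Lowland District has the higher underlying rate.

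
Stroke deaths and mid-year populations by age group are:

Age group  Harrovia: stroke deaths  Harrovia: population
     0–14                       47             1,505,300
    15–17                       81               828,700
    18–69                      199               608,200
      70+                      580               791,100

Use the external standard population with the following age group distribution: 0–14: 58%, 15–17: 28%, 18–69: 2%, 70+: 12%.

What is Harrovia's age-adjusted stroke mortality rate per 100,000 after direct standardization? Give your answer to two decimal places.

Age-specific rates per 100,000 for Harrovia: 3.12, 9.77, 32.72, 73.32.
Standard weights: 0.58, 0.28, 0.02, 0.12.
Standardized rate: 0.5800×3.12 + 0.2800×9.77 + 0.0200×32.72 + 0.1200×73.32 = 14.0000 per 100,000.

14.00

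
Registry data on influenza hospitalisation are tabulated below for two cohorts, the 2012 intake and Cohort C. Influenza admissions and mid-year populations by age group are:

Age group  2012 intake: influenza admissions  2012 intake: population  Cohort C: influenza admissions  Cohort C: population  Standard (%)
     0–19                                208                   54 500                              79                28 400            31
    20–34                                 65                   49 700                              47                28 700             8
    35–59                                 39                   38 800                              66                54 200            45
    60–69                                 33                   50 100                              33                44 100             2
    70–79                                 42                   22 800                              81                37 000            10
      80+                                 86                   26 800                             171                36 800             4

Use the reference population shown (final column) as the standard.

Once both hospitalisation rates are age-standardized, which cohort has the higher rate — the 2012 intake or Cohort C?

Age-specific rates per 100 000 for the 2012 intake: 381.65, 130.78, 100.52, 65.87, 184.21, 320.90.
For Cohort C: 278.17, 163.76, 121.77, 74.83, 218.92, 464.67.
Standard weights: 0.31, 0.08, 0.45, 0.02, 0.10, 0.04.
The 2012 intake: 0.3100×381.65 + 0.0800×130.78 + 0.4500×100.52 + 0.0200×65.87 + 0.1000×184.21 + 0.0400×320.90 = 206.5809 per 100 000.
Cohort C: 0.3100×278.17 + 0.0800×163.76 + 0.4500×121.77 + 0.0200×74.83 + 0.1000×218.92 + 0.0400×464.67 = 196.1059 per 100 000.
The crude rates (194.89 vs 208.12) would put Cohort C higher, but that reflects its age composition; once standardized to a common age structure, the 2012 intake has the higher underlying rate.

2012 intake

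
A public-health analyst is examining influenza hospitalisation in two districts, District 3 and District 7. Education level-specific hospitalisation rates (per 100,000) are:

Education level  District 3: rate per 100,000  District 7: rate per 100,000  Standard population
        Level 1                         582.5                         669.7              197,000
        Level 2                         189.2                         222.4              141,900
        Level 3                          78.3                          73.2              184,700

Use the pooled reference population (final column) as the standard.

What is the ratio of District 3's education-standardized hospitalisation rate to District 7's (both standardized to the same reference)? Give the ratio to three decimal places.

Standard total = 523,600; weights = 0.3762, 0.2710, 0.3528.
District 3: 0.3762×582.5 + 0.2710×189.2 + 0.3528×78.3 = 298.0557 per 100,000.
District 7: 0.3762×669.7 + 0.2710×222.4 + 0.3528×73.2 = 338.0625 per 100,000.
Ratio = 298.0557 ÷ 338.0625 = 0.88166.

0.882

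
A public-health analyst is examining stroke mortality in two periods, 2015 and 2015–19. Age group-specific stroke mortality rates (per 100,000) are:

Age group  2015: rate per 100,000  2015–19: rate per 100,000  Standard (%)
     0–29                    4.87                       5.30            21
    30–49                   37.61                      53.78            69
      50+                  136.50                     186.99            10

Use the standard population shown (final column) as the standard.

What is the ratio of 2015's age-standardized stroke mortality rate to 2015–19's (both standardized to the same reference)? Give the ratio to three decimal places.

Standard weights: 0.21, 0.69, 0.10.
2015: 0.2100×4.87 + 0.6900×37.61 + 0.1000×136.50 = 40.6236 per 100,000.
2015–19: 0.2100×5.30 + 0.6900×53.78 + 0.1000×186.99 = 56.9202 per 100,000.
Ratio = 40.6236 ÷ 56.9202 = 0.71369.

0.714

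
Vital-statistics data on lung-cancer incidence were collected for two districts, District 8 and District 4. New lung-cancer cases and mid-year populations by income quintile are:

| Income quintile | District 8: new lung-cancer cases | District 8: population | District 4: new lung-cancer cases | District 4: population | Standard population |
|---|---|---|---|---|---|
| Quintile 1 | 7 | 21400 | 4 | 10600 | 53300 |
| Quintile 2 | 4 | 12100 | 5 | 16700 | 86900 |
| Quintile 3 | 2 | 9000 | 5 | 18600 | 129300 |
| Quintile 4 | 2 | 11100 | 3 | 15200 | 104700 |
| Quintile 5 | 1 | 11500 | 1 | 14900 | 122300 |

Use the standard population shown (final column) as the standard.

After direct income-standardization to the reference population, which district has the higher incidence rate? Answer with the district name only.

District 4

Income-specific rates per 100000 for District 8: 32.71, 33.06, 22.22, 18.02, 8.70.
For District 4: 37.74, 29.94, 26.88, 19.74, 6.71.
Standard total = 496500; weights = 0.1074, 0.1750, 0.2604, 0.2109, 0.2463.
District 8: 0.1074×32.71 + 0.1750×33.06 + 0.2604×22.22 + 0.2109×18.02 + 0.2463×8.70 = 21.0261 per 100000.
District 4: 0.1074×37.74 + 0.1750×29.94 + 0.2604×26.88 + 0.2109×19.74 + 0.2463×6.71 = 22.1071 per 100000.
The crude rates (24.58 vs 23.68) would put District 8 higher, but that reflects its income composition; once standardized to a common income structure, District 4 has the higher underlying rate.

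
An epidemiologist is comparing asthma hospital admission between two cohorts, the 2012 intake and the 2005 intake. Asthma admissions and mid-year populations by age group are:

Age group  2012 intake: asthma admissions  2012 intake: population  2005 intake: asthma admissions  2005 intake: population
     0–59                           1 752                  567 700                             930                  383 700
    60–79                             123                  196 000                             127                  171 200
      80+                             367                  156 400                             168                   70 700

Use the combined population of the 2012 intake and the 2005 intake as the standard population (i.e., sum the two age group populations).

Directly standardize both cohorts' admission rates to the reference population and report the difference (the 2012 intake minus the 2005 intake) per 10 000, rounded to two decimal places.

Age-specific rates per 10 000 for the 2012 intake: 30.86, 6.28, 23.47.
For the 2005 intake: 24.24, 7.42, 23.76.
Combined standard total = 1 545 700; weights = 0.6155, 0.2376, 0.1469.
The 2012 intake: 0.6155×30.86 + 0.2376×6.28 + 0.1469×23.47 = 23.9341 per 10 000.
The 2005 intake: 0.6155×24.24 + 0.2376×7.42 + 0.1469×23.76 = 20.1722 per 10 000.
Difference = 23.9341 − 20.1722 = 3.7619.

3.76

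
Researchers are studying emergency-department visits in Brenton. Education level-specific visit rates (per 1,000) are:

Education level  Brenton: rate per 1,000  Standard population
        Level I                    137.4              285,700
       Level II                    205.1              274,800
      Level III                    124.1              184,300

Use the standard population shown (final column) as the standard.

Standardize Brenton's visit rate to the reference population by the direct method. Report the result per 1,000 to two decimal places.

Standard total = 744,800; weights = 0.3836, 0.3690, 0.2474.
Standardized rate: 0.3836×137.4 + 0.3690×205.1 + 0.2474×124.1 = 159.0874 per 1,000.

159.09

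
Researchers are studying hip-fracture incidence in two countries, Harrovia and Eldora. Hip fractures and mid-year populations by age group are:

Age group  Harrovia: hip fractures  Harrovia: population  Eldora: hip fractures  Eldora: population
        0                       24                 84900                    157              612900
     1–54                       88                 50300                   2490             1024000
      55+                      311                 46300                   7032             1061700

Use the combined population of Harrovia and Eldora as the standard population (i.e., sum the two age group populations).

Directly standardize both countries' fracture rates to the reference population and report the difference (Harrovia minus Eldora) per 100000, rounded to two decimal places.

Age-specific rates per 100000 for Harrovia: 28.27, 174.95, 671.71.
For Eldora: 25.62, 243.16, 662.33.
Combined standard total = 2880100; weights = 0.2423, 0.3730, 0.3847.
Harrovia: 0.2423×28.27 + 0.3730×174.95 + 0.3847×671.71 = 330.5182 per 100000.
Eldora: 0.2423×25.62 + 0.3730×243.16 + 0.3847×662.33 = 351.7142 per 100000.
Difference = 330.5182 − 351.7142 = -21.1960.

-21.20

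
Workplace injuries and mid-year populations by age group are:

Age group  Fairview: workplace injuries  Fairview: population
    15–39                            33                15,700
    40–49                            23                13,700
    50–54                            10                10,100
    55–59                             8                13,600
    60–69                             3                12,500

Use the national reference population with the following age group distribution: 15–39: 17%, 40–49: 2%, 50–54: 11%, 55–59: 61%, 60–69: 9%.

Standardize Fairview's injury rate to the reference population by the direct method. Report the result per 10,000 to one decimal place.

8.8

Age-specific rates per 10,000 for Fairview: 21.02, 16.79, 9.90, 5.88, 2.40.
Standard weights: 0.17, 0.02, 0.11, 0.61, 0.09.
Standardized rate: 0.1700×21.02 + 0.0200×16.79 + 0.1100×9.90 + 0.6100×5.88 + 0.0900×2.40 = 8.8024 per 10,000.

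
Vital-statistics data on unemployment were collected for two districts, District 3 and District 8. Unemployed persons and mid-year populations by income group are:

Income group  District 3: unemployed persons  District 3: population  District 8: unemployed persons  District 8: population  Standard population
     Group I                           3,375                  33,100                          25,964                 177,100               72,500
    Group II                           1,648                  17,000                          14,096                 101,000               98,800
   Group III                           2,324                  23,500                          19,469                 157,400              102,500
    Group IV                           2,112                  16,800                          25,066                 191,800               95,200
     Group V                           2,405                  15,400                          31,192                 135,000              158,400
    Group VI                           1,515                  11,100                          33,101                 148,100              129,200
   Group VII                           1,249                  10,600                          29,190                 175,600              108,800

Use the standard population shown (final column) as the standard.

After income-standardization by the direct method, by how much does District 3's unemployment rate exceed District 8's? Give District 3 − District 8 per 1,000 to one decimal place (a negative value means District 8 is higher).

Income-specific rates per 1,000 for District 3: 101.964, 96.941, 98.894, 125.714, 156.169, 136.486, 117.830.
For District 8: 146.606, 139.564, 123.691, 130.688, 231.052, 223.504, 166.230.
Standard total = 765,400; weights = 0.0947, 0.1291, 0.1339, 0.1244, 0.2070, 0.1688, 0.1421.
District 3: 0.0947×101.964 + 0.1291×96.941 + 0.1339×98.894 + 0.1244×125.714 + 0.2070×156.169 + 0.1688×136.486 + 0.1421×117.830 = 123.1590 per 1,000.
District 8: 0.0947×146.606 + 0.1291×139.564 + 0.1339×123.691 + 0.1244×130.688 + 0.2070×231.052 + 0.1688×223.504 + 0.1421×166.230 = 173.8947 per 1,000.
Difference = 123.1590 − 173.8947 = -50.7357.

-50.7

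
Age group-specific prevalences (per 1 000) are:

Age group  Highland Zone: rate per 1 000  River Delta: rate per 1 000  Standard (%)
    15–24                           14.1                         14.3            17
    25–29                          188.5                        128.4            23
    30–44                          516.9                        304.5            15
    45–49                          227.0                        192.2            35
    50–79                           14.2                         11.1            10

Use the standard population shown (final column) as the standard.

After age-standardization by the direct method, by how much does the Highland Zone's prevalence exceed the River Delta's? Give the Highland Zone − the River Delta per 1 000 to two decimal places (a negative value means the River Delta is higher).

Standard weights: 0.17, 0.23, 0.15, 0.35, 0.10.
The Highland Zone: 0.1700×14.1 + 0.2300×188.5 + 0.1500×516.9 + 0.3500×227.0 + 0.1000×14.2 = 204.1570 per 1 000.
The River Delta: 0.1700×14.3 + 0.2300×128.4 + 0.1500×304.5 + 0.3500×192.2 + 0.1000×11.1 = 146.0180 per 1 000.
Difference = 204.1570 − 146.0180 = 58.1390.

58.14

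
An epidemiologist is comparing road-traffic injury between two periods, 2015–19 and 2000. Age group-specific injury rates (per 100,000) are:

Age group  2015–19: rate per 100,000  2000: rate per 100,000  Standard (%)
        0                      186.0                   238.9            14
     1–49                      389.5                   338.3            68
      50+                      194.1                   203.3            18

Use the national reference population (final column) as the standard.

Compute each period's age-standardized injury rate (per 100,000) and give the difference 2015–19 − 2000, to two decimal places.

Standard weights: 0.14, 0.68, 0.18.
2015–19: 0.1400×186.0 + 0.6800×389.5 + 0.1800×194.1 = 325.8380 per 100,000.
2000: 0.1400×238.9 + 0.6800×338.3 + 0.1800×203.3 = 300.0840 per 100,000.
Difference = 325.8380 − 300.0840 = 25.7540.

25.75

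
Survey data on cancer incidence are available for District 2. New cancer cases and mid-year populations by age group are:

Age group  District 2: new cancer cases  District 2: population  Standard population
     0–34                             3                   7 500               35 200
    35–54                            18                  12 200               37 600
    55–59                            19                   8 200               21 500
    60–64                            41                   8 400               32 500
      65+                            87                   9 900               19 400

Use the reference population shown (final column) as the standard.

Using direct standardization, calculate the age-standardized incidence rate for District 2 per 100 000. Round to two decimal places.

Age-specific rates per 100 000 for District 2: 40.00, 147.54, 231.71, 488.10, 878.79.
Standard total = 146 200; weights = 0.2408, 0.2572, 0.1471, 0.2223, 0.1327.
Standardized rate: 0.2408×40.00 + 0.2572×147.54 + 0.1471×231.71 + 0.2223×488.10 + 0.1327×878.79 = 306.7635 per 100 000.

306.76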